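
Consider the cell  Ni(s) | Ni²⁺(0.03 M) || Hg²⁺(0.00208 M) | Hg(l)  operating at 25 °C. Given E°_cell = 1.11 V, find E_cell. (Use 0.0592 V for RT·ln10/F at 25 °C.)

1.08 V

Balancing electrons gives n = 2; the reaction quotient is Q = [Ni²⁺]/[Hg²⁺] = 14.4.
At 25 °C, E = E° − (0.0592/n) log Q = 1.11 − (0.0592/2)(1.159) = 1.110 − 0.034 = 1.076 V.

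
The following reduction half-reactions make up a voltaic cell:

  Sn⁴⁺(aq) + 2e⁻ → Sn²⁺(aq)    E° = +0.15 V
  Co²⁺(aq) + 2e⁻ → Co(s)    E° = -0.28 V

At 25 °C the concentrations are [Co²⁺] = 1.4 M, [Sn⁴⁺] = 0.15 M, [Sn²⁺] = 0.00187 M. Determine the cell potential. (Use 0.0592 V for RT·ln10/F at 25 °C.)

0.482 V

The Sn⁴⁺/Sn²⁺ couple has the higher reduction potential and acts as the cathode, so E°_cell = +0.15 − (-0.28) = 0.43 V.
Balancing electrons gives n = 2; the reaction quotient is Q = [Co²⁺]·[Sn²⁺]/[Sn⁴⁺] = 0.0175.
At 25 °C, E = E° − (0.0592/n) log Q = 0.43 − (0.0592/2)(-1.758) = 0.430 + 0.052 = 0.482 V.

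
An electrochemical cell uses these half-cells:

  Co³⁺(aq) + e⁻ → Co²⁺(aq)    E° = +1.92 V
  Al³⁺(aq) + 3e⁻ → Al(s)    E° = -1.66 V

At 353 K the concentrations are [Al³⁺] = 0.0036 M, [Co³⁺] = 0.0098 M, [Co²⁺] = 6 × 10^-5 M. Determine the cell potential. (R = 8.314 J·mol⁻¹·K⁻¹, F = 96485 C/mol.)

The Co³⁺/Co²⁺ couple has the higher reduction potential and acts as the cathode, so E°_cell = +1.92 − (-1.66) = 3.58 V.
Balancing electrons gives n = 3; the reaction quotient is Q = [Al³⁺]·[Co²⁺]^3/[Co³⁺]^3 = 8.26 × 10^-10.
E = E° − (RT/nF) ln Q = 3.58 − (8.314×353)/(3×96485) × (-20.914) = 3.580 + 0.212 = 3.792 V.

3.79 V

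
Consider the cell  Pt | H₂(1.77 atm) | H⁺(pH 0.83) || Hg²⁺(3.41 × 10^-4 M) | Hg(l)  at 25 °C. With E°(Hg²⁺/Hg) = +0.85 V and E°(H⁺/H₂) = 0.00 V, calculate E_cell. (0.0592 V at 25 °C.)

0.80 V

The Hg²⁺/Hg couple is the cathode, so E°_cell = 0.85 V; n = 2.
[H⁺] = 10^(−0.83) = 0.15 M, and Q = [H⁺]^2 / ([Hg²⁺]·P(H₂)) = 36.2.
E = E° − (0.0592/2) log Q = 0.85 − (0.0592/2)(1.559) = 0.804 V.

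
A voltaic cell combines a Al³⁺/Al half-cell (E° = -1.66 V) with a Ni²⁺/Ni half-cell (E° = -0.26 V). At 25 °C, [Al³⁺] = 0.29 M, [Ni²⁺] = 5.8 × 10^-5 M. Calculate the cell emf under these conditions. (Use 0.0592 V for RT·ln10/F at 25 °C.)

The Ni²⁺/Ni couple has the higher reduction potential and acts as the cathode, so E°_cell = -0.26 − (-1.66) = 1.40 V.
Balancing electrons gives n = 6; the reaction quotient is Q = [Al³⁺]^2/[Ni²⁺]^3 = 4.31 × 10^11.
At 25 °C, E = E° − (0.0592/n) log Q = 1.40 − (0.0592/6)(11.635) = 1.400 − 0.115 = 1.285 V.

1.29 V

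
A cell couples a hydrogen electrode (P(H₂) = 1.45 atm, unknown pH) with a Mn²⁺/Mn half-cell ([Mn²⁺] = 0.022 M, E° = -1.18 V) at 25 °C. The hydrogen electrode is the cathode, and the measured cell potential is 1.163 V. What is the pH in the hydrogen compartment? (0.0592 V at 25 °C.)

pH = 1.04

E°_cell = 1.18 V and n = 2.
log Q = n(E° − E)/0.0592 = 2×(1.18 − 1.163)/0.0592 = 0.574.
With Q = [Mn²⁺]·P(H₂) / [H⁺]^2, solving for [H⁺] gives log[H⁺] = -1.035, so pH = 1.04.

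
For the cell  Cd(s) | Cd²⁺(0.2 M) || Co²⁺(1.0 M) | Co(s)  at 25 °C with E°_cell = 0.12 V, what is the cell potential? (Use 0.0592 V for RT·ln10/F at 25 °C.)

Balancing electrons gives n = 2; the reaction quotient is Q = [Cd²⁺]/[Co²⁺] = 0.200.
At 25 °C, E = E° − (0.0592/n) log Q = 0.12 − (0.0592/2)(-0.699) = 0.120 + 0.021 = 0.141 V.

0.141 V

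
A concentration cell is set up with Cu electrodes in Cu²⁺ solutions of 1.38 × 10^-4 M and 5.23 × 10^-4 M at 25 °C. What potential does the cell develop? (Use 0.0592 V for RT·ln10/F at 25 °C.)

0.017 V

Both half-cells are Cu²⁺/Cu, so E°_cell = 0. The concentrated side is the cathode; the cell reaction moves Cu²⁺ from high to low concentration with n = 2.
Q = [Cu²⁺]_dilute/[Cu²⁺]_conc = 1.38 × 10^-4/5.23 × 10^-4 = 0.264.
E = 0 − (0.0592/2) log Q = −(0.0592/2)(-0.579) = 0.0171 V.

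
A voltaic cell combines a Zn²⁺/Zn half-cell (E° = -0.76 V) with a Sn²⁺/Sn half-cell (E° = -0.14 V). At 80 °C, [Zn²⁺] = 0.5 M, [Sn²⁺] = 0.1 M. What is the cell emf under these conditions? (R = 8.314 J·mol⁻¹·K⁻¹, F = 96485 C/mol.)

The Sn²⁺/Sn couple has the higher reduction potential and acts as the cathode, so E°_cell = -0.14 − (-0.76) = 0.62 V.
Balancing electrons gives n = 2; the reaction quotient is Q = [Zn²⁺]/[Sn²⁺] = 5.00.
E = E° − (RT/nF) ln Q = 0.62 − (8.314×353)/(2×96485) × (1.609) = 0.620 − 0.024 = 0.596 V.

0.596 V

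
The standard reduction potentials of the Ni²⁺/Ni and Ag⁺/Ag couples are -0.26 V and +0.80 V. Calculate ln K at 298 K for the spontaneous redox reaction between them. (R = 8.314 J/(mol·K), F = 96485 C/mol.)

E°_cell = +0.80 − (-0.26) = 1.06 V, with n = 2 electrons transferred.
At equilibrium E = 0, so the Nernst equation gives ln K = nFE°/RT = (2)(96485)(1.06)/((8.314)(298)) = 82.56.

ln K = 82.6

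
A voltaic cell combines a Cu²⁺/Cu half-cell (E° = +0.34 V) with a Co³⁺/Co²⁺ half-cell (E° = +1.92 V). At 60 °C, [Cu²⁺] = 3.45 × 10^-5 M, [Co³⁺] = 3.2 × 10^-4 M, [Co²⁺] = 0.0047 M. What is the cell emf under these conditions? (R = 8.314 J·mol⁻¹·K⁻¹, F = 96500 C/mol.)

1.65 V

The Co³⁺/Co²⁺ couple has the higher reduction potential and acts as the cathode, so E°_cell = +1.92 − (+0.34) = 1.58 V.
Balancing electrons gives n = 2; the reaction quotient is Q = [Cu²⁺]·[Co²⁺]^2/[Co³⁺]^2 = 0.00744.
E = E° − (RT/nF) ln Q = 1.58 − (8.314×333)/(2×96500) × (-4.901) = 1.580 + 0.070 = 1.650 V.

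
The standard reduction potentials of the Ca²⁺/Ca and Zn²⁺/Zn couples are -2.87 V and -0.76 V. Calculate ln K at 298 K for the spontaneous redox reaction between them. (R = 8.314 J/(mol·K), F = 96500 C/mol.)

ln K = 164.4

E°_cell = -0.76 − (-2.87) = 2.11 V, with n = 2 electrons transferred.
At equilibrium E = 0, so the Nernst equation gives ln K = nFE°/RT = (2)(96500)(2.11)/((8.314)(298)) = 164.37.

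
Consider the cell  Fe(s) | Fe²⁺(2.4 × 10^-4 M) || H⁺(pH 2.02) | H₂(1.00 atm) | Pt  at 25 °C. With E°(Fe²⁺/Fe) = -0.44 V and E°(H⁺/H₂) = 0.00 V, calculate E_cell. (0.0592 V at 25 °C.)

The hydrogen couple is the cathode, so E°_cell = 0.44 V; n = 2.
[H⁺] = 10^(−2.02) = 0.0095 M, and Q = [Fe²⁺]·P(H₂) / [H⁺]^2 = 2.63.
E = E° − (0.0592/2) log Q = 0.44 − (0.0592/2)(0.420) = 0.428 V.

0.43 V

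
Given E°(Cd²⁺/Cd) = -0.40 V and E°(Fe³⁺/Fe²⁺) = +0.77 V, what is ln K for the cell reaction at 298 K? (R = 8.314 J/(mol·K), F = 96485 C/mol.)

E°_cell = +0.77 − (-0.40) = 1.17 V, with n = 2 electrons transferred.
At equilibrium E = 0, so the Nernst equation gives ln K = nFE°/RT = (2)(96485)(1.17)/((8.314)(298)) = 91.13.

ln K = 91.1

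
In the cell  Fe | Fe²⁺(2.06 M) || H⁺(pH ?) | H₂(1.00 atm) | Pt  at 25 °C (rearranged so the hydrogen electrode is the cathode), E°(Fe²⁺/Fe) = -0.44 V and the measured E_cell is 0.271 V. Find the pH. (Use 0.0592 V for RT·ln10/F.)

E°_cell = 0.44 V and n = 2.
log Q = n(E° − E)/0.0592 = 2×(0.44 − 0.271)/0.0592 = 5.709.
With Q = [Fe²⁺]·P(H₂) / [H⁺]^2, solving for [H⁺] gives log[H⁺] = -2.698, so pH = 2.70.

pH = 2.70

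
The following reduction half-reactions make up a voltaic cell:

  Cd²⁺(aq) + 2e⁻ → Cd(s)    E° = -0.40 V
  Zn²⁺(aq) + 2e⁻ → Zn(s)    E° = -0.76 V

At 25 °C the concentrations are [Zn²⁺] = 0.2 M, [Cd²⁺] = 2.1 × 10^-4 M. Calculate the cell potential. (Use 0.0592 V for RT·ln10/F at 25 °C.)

0.272 V

The Cd²⁺/Cd couple has the higher reduction potential and acts as the cathode, so E°_cell = -0.40 − (-0.76) = 0.36 V.
Balancing electrons gives n = 2; the reaction quotient is Q = [Zn²⁺]/[Cd²⁺] = 952.
At 25 °C, E = E° − (0.0592/n) log Q = 0.36 − (0.0592/2)(2.979) = 0.360 − 0.088 = 0.272 V.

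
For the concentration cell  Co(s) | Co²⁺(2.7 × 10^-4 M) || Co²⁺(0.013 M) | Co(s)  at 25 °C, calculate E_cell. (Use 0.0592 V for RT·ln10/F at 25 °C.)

Both half-cells are Co²⁺/Co, so E°_cell = 0. The concentrated side is the cathode; the cell reaction moves Co²⁺ from high to low concentration with n = 2.
Q = [Co²⁺]_dilute/[Co²⁺]_conc = 2.7 × 10^-4/0.013 = 0.0208.
E = 0 − (0.0592/2) log Q = −(0.0592/2)(-1.683) = 0.0498 V.

0.050 V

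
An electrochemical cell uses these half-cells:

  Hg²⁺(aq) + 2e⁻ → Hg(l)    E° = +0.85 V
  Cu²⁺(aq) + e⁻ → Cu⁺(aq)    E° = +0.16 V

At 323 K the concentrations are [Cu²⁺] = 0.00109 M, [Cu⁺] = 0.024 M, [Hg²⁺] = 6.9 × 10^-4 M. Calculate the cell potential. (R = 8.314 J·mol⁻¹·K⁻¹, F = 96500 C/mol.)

The Hg²⁺/Hg couple has the higher reduction potential and acts as the cathode, so E°_cell = +0.85 − (+0.16) = 0.69 V.
Balancing electrons gives n = 2; the reaction quotient is Q = [Cu²⁺]^2/([Cu⁺]^2·[Hg²⁺]) = 2.99.
E = E° − (RT/nF) ln Q = 0.69 − (8.314×323)/(2×96500) × (1.095) = 0.690 − 0.015 = 0.675 V.

0.675 V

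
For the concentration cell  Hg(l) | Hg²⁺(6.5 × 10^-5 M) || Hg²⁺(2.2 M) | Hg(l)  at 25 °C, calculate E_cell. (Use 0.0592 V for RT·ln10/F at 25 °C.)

Both half-cells are Hg²⁺/Hg, so E°_cell = 0. The concentrated side is the cathode; the cell reaction moves Hg²⁺ from high to low concentration with n = 2.
Q = [Hg²⁺]_dilute/[Hg²⁺]_conc = 6.5 × 10^-5/2.2 = 2.95 × 10^-5.
E = 0 − (0.0592/2) log Q = −(0.0592/2)(-4.530) = 0.1341 V.

0.13 V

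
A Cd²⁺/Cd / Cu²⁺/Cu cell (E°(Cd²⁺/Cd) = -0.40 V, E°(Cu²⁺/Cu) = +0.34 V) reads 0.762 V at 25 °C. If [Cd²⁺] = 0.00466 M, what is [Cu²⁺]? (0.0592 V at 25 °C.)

From the Nernst equation, log Q = n(E° − E)/0.0592 = 2(0.74 − 0.762)/0.0592 = -0.743, so Q = 0.181.
With Q = [Cd²⁺]/[Cu²⁺] and the known concentrations, [Cu²⁺] in the denominator gives [Cu²⁺] = 0.026 M.

0.026 M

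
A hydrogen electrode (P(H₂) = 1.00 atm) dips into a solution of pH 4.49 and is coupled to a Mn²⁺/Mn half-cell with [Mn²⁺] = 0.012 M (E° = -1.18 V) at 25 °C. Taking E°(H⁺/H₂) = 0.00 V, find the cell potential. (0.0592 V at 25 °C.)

The hydrogen couple is the cathode, so E°_cell = 1.18 V; n = 2.
[H⁺] = 10^(−4.49) = 3.2 × 10^-5 M, and Q = [Mn²⁺]·P(H₂) / [H⁺]^2 = 1.15 × 10^7.
E = E° − (0.0592/2) log Q = 1.18 − (0.0592/2)(7.059) = 0.971 V.

0.97 V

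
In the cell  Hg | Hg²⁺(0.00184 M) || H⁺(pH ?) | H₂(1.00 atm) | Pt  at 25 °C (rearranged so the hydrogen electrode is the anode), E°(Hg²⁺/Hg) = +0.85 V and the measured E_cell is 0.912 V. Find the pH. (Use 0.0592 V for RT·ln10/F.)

E°_cell = 0.85 V and n = 2.
log Q = n(E° − E)/0.0592 = 2×(0.85 − 0.912)/0.0592 = -2.095.
With Q = [H⁺]^2 / ([Hg²⁺]·P(H₂)), solving for [H⁺] gives log[H⁺] = -2.415, so pH = 2.41.

pH = 2.41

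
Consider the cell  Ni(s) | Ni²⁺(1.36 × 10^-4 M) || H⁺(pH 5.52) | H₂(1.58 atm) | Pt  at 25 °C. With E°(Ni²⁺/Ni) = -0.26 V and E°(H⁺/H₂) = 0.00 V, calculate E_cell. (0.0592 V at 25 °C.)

0.042 V

The hydrogen couple is the cathode, so E°_cell = 0.26 V; n = 2.
[H⁺] = 10^(−5.52) = 3 × 10^-6 M, and Q = [Ni²⁺]·P(H₂) / [H⁺]^2 = 2.36 × 10^7.
E = E° − (0.0592/2) log Q = 0.26 − (0.0592/2)(7.372) = 0.042 V.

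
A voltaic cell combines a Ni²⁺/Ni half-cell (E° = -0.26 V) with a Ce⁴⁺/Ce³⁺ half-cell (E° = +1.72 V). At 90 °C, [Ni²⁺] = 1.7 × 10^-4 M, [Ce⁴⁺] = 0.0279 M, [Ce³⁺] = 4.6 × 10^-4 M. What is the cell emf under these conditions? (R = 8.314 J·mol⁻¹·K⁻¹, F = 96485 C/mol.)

2.24 V

The Ce⁴⁺/Ce³⁺ couple has the higher reduction potential and acts as the cathode, so E°_cell = +1.72 − (-0.26) = 1.98 V.
Balancing electrons gives n = 2; the reaction quotient is Q = [Ni²⁺]·[Ce³⁺]^2/[Ce⁴⁺]^2 = 4.62 × 10^-8.
E = E° − (RT/nF) ln Q = 1.98 − (8.314×363)/(2×96485) × (-16.890) = 1.980 + 0.264 = 2.244 V.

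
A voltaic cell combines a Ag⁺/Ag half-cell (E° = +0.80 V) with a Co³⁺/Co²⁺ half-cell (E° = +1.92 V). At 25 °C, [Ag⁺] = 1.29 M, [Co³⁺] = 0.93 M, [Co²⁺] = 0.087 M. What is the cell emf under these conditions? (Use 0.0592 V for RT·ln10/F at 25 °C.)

The Co³⁺/Co²⁺ couple has the higher reduction potential and acts as the cathode, so E°_cell = +1.92 − (+0.80) = 1.12 V.
Balancing electrons gives n = 1; the reaction quotient is Q = [Ag⁺]·[Co²⁺]/[Co³⁺] = 0.121.
At 25 °C, E = E° − (0.0592/n) log Q = 1.12 − (0.0592/1)(-0.918) = 1.120 + 0.054 = 1.174 V.

1.17 V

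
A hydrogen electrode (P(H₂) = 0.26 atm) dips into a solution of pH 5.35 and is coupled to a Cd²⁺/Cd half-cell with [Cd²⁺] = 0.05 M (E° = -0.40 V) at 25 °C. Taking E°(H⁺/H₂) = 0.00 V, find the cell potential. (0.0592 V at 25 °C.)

0.14 V

The hydrogen couple is the cathode, so E°_cell = 0.40 V; n = 2.
[H⁺] = 10^(−5.35) = 4.5 × 10^-6 M, and Q = [Cd²⁺]·P(H₂) / [H⁺]^2 = 6.52 × 10^8.
E = E° − (0.0592/2) log Q = 0.40 − (0.0592/2)(8.814) = 0.139 V.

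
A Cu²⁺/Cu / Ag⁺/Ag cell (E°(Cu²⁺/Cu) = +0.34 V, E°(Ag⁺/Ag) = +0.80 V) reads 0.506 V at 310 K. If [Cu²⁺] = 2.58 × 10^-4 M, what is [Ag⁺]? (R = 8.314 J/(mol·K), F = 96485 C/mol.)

0.09 M

From the Nernst equation, ln Q = nF(E° − E)/RT = 2×96485×(0.46 − 0.506)/(8.314×310) = -3.444, so Q = 0.0319.
With Q = [Cu²⁺]/[Ag⁺]^2 and the known concentrations, [Ag⁺]^2 in the denominator gives [Ag⁺] = 0.09 M.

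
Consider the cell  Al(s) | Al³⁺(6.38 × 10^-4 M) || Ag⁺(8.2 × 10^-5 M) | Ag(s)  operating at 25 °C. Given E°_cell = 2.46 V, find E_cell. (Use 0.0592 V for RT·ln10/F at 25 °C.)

2.28 V

Balancing electrons gives n = 3; the reaction quotient is Q = [Al³⁺]/[Ag⁺]^3 = 1.16 × 10^9.
At 25 °C, E = E° − (0.0592/n) log Q = 2.46 − (0.0592/3)(9.063) = 2.460 − 0.179 = 2.281 V.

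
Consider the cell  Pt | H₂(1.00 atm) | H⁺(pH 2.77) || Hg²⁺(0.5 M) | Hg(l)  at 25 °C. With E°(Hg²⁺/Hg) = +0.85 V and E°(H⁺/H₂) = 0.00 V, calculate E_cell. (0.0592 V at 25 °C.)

1.01 V

The Hg²⁺/Hg couple is the cathode, so E°_cell = 0.85 V; n = 2.
[H⁺] = 10^(−2.77) = 0.0017 M, and Q = [H⁺]^2 / ([Hg²⁺]·P(H₂)) = 5.77 × 10^-6.
E = E° − (0.0592/2) log Q = 0.85 − (0.0592/2)(-5.239) = 1.005 V.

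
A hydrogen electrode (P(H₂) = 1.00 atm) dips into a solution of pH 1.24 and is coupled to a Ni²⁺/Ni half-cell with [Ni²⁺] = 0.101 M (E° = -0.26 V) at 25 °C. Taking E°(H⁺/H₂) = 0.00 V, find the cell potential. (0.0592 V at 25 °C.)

The hydrogen couple is the cathode, so E°_cell = 0.26 V; n = 2.
[H⁺] = 10^(−1.24) = 0.058 M, and Q = [Ni²⁺]·P(H₂) / [H⁺]^2 = 30.5.
E = E° − (0.0592/2) log Q = 0.26 − (0.0592/2)(1.484) = 0.216 V.

0.22 V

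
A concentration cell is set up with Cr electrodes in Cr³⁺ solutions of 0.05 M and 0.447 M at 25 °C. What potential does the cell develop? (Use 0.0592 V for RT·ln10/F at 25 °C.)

0.019 V

Both half-cells are Cr³⁺/Cr, so E°_cell = 0. The concentrated side is the cathode; the cell reaction moves Cr³⁺ from high to low concentration with n = 3.
Q = [Cr³⁺]_dilute/[Cr³⁺]_conc = 0.05/0.447 = 0.112.
E = 0 − (0.0592/3) log Q = −(0.0592/3)(-0.951) = 0.0188 V.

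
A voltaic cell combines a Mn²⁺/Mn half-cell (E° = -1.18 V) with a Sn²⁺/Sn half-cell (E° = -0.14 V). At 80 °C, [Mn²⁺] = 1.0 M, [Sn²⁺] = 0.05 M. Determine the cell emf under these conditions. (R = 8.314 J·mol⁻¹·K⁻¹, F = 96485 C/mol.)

The Sn²⁺/Sn couple has the higher reduction potential and acts as the cathode, so E°_cell = -0.14 − (-1.18) = 1.04 V.
Balancing electrons gives n = 2; the reaction quotient is Q = [Mn²⁺]/[Sn²⁺] = 20.0.
E = E° − (RT/nF) ln Q = 1.04 − (8.314×353)/(2×96485) × (2.996) = 1.040 − 0.046 = 0.994 V.

0.994 V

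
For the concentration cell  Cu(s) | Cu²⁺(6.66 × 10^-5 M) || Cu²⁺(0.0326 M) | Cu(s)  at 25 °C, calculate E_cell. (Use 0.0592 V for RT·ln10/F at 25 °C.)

Both half-cells are Cu²⁺/Cu, so E°_cell = 0. The concentrated side is the cathode; the cell reaction moves Cu²⁺ from high to low concentration with n = 2.
Q = [Cu²⁺]_dilute/[Cu²⁺]_conc = 6.66 × 10^-5/0.0326 = 0.00204.
E = 0 − (0.0592/2) log Q = −(0.0592/2)(-2.690) = 0.0796 V.

0.080 V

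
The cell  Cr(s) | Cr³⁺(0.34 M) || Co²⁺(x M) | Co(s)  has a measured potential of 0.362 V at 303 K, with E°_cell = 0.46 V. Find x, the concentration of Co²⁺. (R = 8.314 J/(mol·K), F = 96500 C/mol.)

From the Nernst equation, ln Q = nF(E° − E)/RT = 6×96500×(0.46 − 0.362)/(8.314×303) = 22.524, so Q = 6.06 × 10^9.
With Q = [Cr³⁺]^2/[Co²⁺]^3 and the known concentrations, [Co²⁺]^3 in the denominator gives [Co²⁺] = 2.7 × 10^-4 M.

2.7 × 10^-4 M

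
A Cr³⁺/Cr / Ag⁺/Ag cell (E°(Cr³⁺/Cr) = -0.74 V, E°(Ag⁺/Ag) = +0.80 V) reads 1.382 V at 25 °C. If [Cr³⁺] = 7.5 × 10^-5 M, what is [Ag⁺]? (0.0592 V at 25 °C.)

9 × 10^-5 M

From the Nernst equation, log Q = n(E° − E)/0.0592 = 3(1.54 − 1.382)/0.0592 = 8.007, so Q = 1.02 × 10^8.
With Q = [Cr³⁺]/[Ag⁺]^3 and the known concentrations, [Ag⁺]^3 in the denominator gives [Ag⁺] = 9 × 10^-5 M.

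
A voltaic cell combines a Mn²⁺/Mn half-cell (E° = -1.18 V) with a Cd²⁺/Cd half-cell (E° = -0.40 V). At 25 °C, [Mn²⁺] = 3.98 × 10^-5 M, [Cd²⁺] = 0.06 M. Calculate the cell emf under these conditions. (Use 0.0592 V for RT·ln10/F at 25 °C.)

The Cd²⁺/Cd couple has the higher reduction potential and acts as the cathode, so E°_cell = -0.40 − (-1.18) = 0.78 V.
Balancing electrons gives n = 2; the reaction quotient is Q = [Mn²⁺]/[Cd²⁺] = 6.63 × 10^-4.
At 25 °C, E = E° − (0.0592/n) log Q = 0.78 − (0.0592/2)(-3.178) = 0.780 + 0.094 = 0.874 V.

0.874 V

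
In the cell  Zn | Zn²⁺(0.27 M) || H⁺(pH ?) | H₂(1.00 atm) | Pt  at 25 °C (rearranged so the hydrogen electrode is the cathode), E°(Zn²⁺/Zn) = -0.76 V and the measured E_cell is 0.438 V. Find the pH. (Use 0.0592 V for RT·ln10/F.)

E°_cell = 0.76 V and n = 2.
log Q = n(E° − E)/0.0592 = 2×(0.76 − 0.438)/0.0592 = 10.878.
With Q = [Zn²⁺]·P(H₂) / [H⁺]^2, solving for [H⁺] gives log[H⁺] = -5.724, so pH = 5.72.

pH = 5.72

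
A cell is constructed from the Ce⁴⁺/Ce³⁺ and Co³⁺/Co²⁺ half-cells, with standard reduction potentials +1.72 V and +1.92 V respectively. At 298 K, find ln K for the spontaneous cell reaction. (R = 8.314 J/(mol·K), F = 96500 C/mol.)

E°_cell = +1.92 − (+1.72) = 0.20 V, with n = 1 electron transferred.
At equilibrium E = 0, so the Nernst equation gives ln K = nFE°/RT = (1)(96500)(0.20)/((8.314)(298)) = 7.79.

ln K = 7.8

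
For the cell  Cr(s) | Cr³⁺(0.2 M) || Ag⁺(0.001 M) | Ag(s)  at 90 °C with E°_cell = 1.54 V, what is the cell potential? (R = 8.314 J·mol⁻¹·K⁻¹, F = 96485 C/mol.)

1.34 V

Balancing electrons gives n = 3; the reaction quotient is Q = [Cr³⁺]/[Ag⁺]^3 = 2 × 10^8.
E = E° − (RT/nF) ln Q = 1.54 − (8.314×363)/(3×96485) × (19.114) = 1.540 − 0.199 = 1.341 V.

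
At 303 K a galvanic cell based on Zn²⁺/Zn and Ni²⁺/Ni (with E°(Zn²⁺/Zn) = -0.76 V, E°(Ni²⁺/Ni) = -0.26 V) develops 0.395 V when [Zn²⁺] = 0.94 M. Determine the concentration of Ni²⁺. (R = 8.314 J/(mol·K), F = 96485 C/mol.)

3 × 10^-4 M

From the Nernst equation, ln Q = nF(E° − E)/RT = 2×96485×(0.50 − 0.395)/(8.314×303) = 8.043, so Q = 3110.
With Q = [Zn²⁺]/[Ni²⁺] and the known concentrations, [Ni²⁺] in the denominator gives [Ni²⁺] = 3 × 10^-4 M.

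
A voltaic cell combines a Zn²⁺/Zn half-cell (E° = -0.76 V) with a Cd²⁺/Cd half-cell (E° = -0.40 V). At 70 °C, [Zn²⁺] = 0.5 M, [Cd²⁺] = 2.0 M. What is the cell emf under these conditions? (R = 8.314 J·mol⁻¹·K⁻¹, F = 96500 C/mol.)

The Cd²⁺/Cd couple has the higher reduction potential and acts as the cathode, so E°_cell = -0.40 − (-0.76) = 0.36 V.
Balancing electrons gives n = 2; the reaction quotient is Q = [Zn²⁺]/[Cd²⁺] = 0.250.
E = E° − (RT/nF) ln Q = 0.36 − (8.314×343)/(2×96500) × (-1.386) = 0.360 + 0.020 = 0.380 V.

0.380 V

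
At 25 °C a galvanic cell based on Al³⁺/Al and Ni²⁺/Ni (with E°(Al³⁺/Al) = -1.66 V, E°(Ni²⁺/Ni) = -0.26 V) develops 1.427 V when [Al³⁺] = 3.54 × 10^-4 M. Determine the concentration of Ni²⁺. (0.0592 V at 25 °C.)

From the Nernst equation, log Q = n(E° − E)/0.0592 = 6(1.40 − 1.427)/0.0592 = -2.736, so Q = 0.00183.
With Q = [Al³⁺]^2/[Ni²⁺]^3 and the known concentrations, [Ni²⁺]^3 in the denominator gives [Ni²⁺] = 0.041 M.

0.041 M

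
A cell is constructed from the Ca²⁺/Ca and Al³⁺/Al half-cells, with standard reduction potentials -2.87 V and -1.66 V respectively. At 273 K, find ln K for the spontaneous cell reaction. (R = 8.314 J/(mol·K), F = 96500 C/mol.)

ln K = 308.7

E°_cell = -1.66 − (-2.87) = 1.21 V, with n = 6 electrons transferred.
At equilibrium E = 0, so the Nernst equation gives ln K = nFE°/RT = (6)(96500)(1.21)/((8.314)(273)) = 308.67.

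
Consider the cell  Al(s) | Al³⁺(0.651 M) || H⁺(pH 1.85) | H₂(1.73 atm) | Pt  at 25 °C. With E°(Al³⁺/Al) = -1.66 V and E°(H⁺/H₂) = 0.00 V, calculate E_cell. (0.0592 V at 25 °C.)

The hydrogen couple is the cathode, so E°_cell = 1.66 V; n = 6.
[H⁺] = 10^(−1.85) = 0.014 M, and Q = [Al³⁺]^2·P(H₂)^3 / [H⁺]^6 = 2.76 × 10^11.
E = E° − (0.0592/6) log Q = 1.66 − (0.0592/6)(11.441) = 1.547 V.

1.55 V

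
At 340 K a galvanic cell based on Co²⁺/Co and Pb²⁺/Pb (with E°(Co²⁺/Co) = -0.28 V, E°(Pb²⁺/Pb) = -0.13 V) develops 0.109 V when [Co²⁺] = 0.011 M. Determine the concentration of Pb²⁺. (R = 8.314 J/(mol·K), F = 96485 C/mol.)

6.7 × 10^-4 M

From the Nernst equation, ln Q = nF(E° − E)/RT = 2×96485×(0.15 − 0.109)/(8.314×340) = 2.799, so Q = 16.4.
With Q = [Co²⁺]/[Pb²⁺] and the known concentrations, [Pb²⁺] in the denominator gives [Pb²⁺] = 6.7 × 10^-4 M.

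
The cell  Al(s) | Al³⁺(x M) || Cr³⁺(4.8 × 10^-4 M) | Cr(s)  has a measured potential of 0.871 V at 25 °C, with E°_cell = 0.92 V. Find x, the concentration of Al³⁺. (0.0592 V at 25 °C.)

From the Nernst equation, log Q = n(E° − E)/0.0592 = 3(0.92 − 0.871)/0.0592 = 2.483, so Q = 304.
With Q = [Al³⁺]/[Cr³⁺] and the known concentrations, [Al³⁺] in the numerator gives [Al³⁺] = 0.15 M.

0.15 M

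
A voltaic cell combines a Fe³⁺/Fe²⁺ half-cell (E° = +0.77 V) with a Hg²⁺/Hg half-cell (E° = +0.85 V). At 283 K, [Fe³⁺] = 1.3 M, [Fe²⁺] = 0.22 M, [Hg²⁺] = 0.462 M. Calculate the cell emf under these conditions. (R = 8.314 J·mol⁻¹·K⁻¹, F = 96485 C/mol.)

The Hg²⁺/Hg couple has the higher reduction potential and acts as the cathode, so E°_cell = +0.85 − (+0.77) = 0.08 V.
Balancing electrons gives n = 2; the reaction quotient is Q = [Fe³⁺]^2/([Fe²⁺]^2·[Hg²⁺]) = 75.6.
E = E° − (RT/nF) ln Q = 0.08 − (8.314×283)/(2×96485) × (4.325) = 0.080 − 0.053 = 0.027 V.

0.027 V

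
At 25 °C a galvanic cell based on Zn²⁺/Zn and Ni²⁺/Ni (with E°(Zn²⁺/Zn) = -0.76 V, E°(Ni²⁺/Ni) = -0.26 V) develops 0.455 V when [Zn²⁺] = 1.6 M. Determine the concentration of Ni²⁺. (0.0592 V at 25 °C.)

0.048 M

From the Nernst equation, log Q = n(E° − E)/0.0592 = 2(0.50 − 0.455)/0.0592 = 1.520, so Q = 33.1.
With Q = [Zn²⁺]/[Ni²⁺] and the known concentrations, [Ni²⁺] in the denominator gives [Ni²⁺] = 0.048 M.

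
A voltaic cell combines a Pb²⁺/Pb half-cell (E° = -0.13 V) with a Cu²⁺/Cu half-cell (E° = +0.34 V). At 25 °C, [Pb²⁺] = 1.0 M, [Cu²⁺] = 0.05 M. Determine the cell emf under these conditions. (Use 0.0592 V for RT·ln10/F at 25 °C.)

The Cu²⁺/Cu couple has the higher reduction potential and acts as the cathode, so E°_cell = +0.34 − (-0.13) = 0.47 V.
Balancing electrons gives n = 2; the reaction quotient is Q = [Pb²⁺]/[Cu²⁺] = 20.0.
At 25 °C, E = E° − (0.0592/n) log Q = 0.47 − (0.0592/2)(1.301) = 0.470 − 0.039 = 0.431 V.

0.431 V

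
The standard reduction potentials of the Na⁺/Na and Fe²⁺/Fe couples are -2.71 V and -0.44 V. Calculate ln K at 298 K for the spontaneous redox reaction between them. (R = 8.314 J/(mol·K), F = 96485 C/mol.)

E°_cell = -0.44 − (-2.71) = 2.27 V, with n = 2 electrons transferred.
At equilibrium E = 0, so the Nernst equation gives ln K = nFE°/RT = (2)(96485)(2.27)/((8.314)(298)) = 176.80.

ln K = 176.8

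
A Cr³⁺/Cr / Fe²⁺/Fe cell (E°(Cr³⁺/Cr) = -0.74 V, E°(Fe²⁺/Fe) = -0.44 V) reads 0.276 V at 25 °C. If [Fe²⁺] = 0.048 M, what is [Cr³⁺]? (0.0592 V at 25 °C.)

From the Nernst equation, log Q = n(E° − E)/0.0592 = 6(0.30 − 0.276)/0.0592 = 2.432, so Q = 271.
With Q = [Cr³⁺]^2/[Fe²⁺]^3 and the known concentrations, [Cr³⁺]^2 in the numerator gives [Cr³⁺] = 0.17 M.

0.17 M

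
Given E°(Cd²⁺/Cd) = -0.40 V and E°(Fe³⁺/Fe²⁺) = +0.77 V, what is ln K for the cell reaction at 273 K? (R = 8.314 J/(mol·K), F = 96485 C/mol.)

E°_cell = +0.77 − (-0.40) = 1.17 V, with n = 2 electrons transferred.
At equilibrium E = 0, so the Nernst equation gives ln K = nFE°/RT = (2)(96485)(1.17)/((8.314)(273)) = 99.47.

ln K = 99.5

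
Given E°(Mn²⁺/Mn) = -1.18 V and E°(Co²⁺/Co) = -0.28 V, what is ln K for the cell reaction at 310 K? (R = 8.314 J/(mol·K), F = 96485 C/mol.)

ln K = 67.4

E°_cell = -0.28 − (-1.18) = 0.90 V, with n = 2 electrons transferred.
At equilibrium E = 0, so the Nernst equation gives ln K = nFE°/RT = (2)(96485)(0.90)/((8.314)(310)) = 67.38.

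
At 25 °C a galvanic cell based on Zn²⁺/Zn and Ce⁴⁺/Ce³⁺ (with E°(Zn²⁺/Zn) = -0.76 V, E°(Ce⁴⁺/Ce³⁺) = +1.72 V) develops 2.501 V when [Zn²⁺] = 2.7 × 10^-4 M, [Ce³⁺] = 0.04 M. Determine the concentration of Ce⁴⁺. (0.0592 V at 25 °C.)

From the Nernst equation, log Q = n(E° − E)/0.0592 = 2(2.48 − 2.501)/0.0592 = -0.709, so Q = 0.195.
With Q = [Zn²⁺]·[Ce³⁺]^2/[Ce⁴⁺]^2 and the known concentrations, [Ce⁴⁺]^2 in the denominator gives [Ce⁴⁺] = 0.0015 M.

0.0015 M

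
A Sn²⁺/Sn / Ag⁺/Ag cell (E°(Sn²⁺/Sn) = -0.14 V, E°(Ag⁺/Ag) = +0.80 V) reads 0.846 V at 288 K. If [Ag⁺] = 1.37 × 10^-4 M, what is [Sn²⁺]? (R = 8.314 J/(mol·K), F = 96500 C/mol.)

3.7 × 10^-5 M

From the Nernst equation, ln Q = nF(E° − E)/RT = 2×96500×(0.94 − 0.846)/(8.314×288) = 7.577, so Q = 1950.
With Q = [Sn²⁺]/[Ag⁺]^2 and the known concentrations, [Sn²⁺] in the numerator gives [Sn²⁺] = 3.7 × 10^-5 M.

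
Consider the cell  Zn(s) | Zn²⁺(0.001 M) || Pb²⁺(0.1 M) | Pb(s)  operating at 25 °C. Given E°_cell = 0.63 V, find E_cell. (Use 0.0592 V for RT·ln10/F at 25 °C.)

0.689 V

Balancing electrons gives n = 2; the reaction quotient is Q = [Zn²⁺]/[Pb²⁺] = 0.0100.
At 25 °C, E = E° − (0.0592/n) log Q = 0.63 − (0.0592/2)(-2.000) = 0.630 + 0.059 = 0.689 V.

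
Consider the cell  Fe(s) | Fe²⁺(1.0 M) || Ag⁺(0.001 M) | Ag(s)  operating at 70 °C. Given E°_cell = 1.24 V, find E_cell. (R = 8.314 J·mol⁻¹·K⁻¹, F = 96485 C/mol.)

Balancing electrons gives n = 2; the reaction quotient is Q = [Fe²⁺]/[Ag⁺]^2 = 1 × 10^6.
E = E° − (RT/nF) ln Q = 1.24 − (8.314×343)/(2×96485) × (13.816) = 1.240 − 0.204 = 1.036 V.

1.04 V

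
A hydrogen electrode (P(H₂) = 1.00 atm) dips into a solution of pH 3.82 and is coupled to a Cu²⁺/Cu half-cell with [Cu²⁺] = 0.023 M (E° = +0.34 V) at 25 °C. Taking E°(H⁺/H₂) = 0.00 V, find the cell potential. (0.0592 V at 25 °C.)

The Cu²⁺/Cu couple is the cathode, so E°_cell = 0.34 V; n = 2.
[H⁺] = 10^(−3.82) = 1.5 × 10^-4 M, and Q = [H⁺]^2 / ([Cu²⁺]·P(H₂)) = 9.96 × 10^-7.
E = E° − (0.0592/2) log Q = 0.34 − (0.0592/2)(-6.002) = 0.518 V.

0.52 V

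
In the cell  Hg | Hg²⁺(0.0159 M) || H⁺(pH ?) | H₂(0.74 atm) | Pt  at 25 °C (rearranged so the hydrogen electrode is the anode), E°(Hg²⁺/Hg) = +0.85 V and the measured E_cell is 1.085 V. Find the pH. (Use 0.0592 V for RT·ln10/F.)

E°_cell = 0.85 V and n = 2.
log Q = n(E° − E)/0.0592 = 2×(0.85 − 1.085)/0.0592 = -7.939.
With Q = [H⁺]^2 / ([Hg²⁺]·P(H₂)), solving for [H⁺] gives log[H⁺] = -4.934, so pH = 4.93.

pH = 4.93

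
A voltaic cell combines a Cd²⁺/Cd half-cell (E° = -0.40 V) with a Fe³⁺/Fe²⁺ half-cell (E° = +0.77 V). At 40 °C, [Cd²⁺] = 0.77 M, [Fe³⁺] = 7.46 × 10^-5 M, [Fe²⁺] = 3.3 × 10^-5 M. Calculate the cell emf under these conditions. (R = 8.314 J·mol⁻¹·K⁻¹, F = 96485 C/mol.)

1.20 V

The Fe³⁺/Fe²⁺ couple has the higher reduction potential and acts as the cathode, so E°_cell = +0.77 − (-0.40) = 1.17 V.
Balancing electrons gives n = 2; the reaction quotient is Q = [Cd²⁺]·[Fe²⁺]^2/[Fe³⁺]^2 = 0.151.
E = E° − (RT/nF) ln Q = 1.17 − (8.314×313)/(2×96485) × (-1.893) = 1.170 + 0.026 = 1.196 V.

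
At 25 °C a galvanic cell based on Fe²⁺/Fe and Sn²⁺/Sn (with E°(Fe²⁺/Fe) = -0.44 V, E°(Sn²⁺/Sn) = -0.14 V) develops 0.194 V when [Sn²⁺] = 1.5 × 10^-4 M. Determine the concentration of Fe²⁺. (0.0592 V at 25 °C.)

From the Nernst equation, log Q = n(E° − E)/0.0592 = 2(0.30 − 0.194)/0.0592 = 3.581, so Q = 3810.
With Q = [Fe²⁺]/[Sn²⁺] and the known concentrations, [Fe²⁺] in the numerator gives [Fe²⁺] = 0.57 M.

0.57 M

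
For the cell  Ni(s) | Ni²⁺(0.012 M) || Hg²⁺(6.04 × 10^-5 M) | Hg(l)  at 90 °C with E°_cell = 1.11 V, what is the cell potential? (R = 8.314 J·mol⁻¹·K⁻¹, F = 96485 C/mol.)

1.03 V

Balancing electrons gives n = 2; the reaction quotient is Q = [Ni²⁺]/[Hg²⁺] = 199.
E = E° − (RT/nF) ln Q = 1.11 − (8.314×363)/(2×96485) × (5.292) = 1.110 − 0.083 = 1.027 V.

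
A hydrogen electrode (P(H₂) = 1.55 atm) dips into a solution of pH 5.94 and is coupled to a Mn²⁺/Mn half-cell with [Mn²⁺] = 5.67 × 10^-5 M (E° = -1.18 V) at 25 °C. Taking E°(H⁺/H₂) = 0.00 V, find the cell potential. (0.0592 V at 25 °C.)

0.95 V

The hydrogen couple is the cathode, so E°_cell = 1.18 V; n = 2.
[H⁺] = 10^(−5.94) = 1.1 × 10^-6 M, and Q = [Mn²⁺]·P(H₂) / [H⁺]^2 = 6.67 × 10^7.
E = E° − (0.0592/2) log Q = 1.18 − (0.0592/2)(7.824) = 0.948 V.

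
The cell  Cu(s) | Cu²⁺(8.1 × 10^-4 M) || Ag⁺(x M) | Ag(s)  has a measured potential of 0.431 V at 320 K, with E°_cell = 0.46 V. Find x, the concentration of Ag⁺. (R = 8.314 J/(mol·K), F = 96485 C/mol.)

From the Nernst equation, ln Q = nF(E° − E)/RT = 2×96485×(0.46 − 0.431)/(8.314×320) = 2.103, so Q = 8.19.
With Q = [Cu²⁺]/[Ag⁺]^2 and the known concentrations, [Ag⁺]^2 in the denominator gives [Ag⁺] = 0.0099 M.

0.0099 M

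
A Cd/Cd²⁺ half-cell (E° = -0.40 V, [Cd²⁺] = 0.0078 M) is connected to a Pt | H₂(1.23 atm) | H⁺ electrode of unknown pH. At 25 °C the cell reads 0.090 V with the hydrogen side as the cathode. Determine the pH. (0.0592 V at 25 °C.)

pH = 6.25

E°_cell = 0.40 V and n = 2.
log Q = n(E° − E)/0.0592 = 2×(0.40 − 0.090)/0.0592 = 10.473.
With Q = [Cd²⁺]·P(H₂) / [H⁺]^2, solving for [H⁺] gives log[H⁺] = -6.245, so pH = 6.25.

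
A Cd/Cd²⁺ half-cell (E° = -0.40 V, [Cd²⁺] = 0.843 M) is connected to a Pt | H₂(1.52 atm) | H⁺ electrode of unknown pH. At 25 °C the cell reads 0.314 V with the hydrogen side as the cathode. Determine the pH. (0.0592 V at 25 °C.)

pH = 1.40

E°_cell = 0.40 V and n = 2.
log Q = n(E° − E)/0.0592 = 2×(0.40 − 0.314)/0.0592 = 2.905.
With Q = [Cd²⁺]·P(H₂) / [H⁺]^2, solving for [H⁺] gives log[H⁺] = -1.399, so pH = 1.40.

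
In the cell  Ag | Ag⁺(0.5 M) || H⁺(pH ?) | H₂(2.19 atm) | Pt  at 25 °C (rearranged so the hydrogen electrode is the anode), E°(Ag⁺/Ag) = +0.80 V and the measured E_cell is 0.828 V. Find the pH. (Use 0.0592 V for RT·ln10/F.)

pH = 0.60

E°_cell = 0.80 V and n = 2.
log Q = n(E° − E)/0.0592 = 2×(0.80 − 0.828)/0.0592 = -0.946.
With Q = [H⁺]^2 / ([Ag⁺]^2·P(H₂)), solving for [H⁺] gives log[H⁺] = -0.604, so pH = 0.60.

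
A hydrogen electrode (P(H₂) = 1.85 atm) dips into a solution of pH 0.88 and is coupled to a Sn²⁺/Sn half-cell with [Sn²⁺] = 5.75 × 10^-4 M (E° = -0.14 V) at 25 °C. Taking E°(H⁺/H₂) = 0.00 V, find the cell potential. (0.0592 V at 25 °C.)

The hydrogen couple is the cathode, so E°_cell = 0.14 V; n = 2.
[H⁺] = 10^(−0.88) = 0.13 M, and Q = [Sn²⁺]·P(H₂) / [H⁺]^2 = 0.0612.
E = E° − (0.0592/2) log Q = 0.14 − (0.0592/2)(-1.213) = 0.176 V.

0.18 V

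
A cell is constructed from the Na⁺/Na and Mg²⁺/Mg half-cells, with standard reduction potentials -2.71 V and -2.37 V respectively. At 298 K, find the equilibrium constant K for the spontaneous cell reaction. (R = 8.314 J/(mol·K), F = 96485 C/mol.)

E°_cell = -2.37 − (-2.71) = 0.34 V, with n = 2 electrons transferred.
At equilibrium E = 0, so the Nernst equation gives ln K = nFE°/RT = (2)(96485)(0.34)/((8.314)(298)) = 26.48.
K = e^26.48 = 3.2 × 10^11.

3.2 × 10^11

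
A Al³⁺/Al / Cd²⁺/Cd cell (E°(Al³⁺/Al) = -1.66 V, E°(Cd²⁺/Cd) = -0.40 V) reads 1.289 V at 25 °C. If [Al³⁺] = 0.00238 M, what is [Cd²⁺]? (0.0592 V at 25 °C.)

0.17 M

From the Nernst equation, log Q = n(E° − E)/0.0592 = 6(1.26 − 1.289)/0.0592 = -2.939, so Q = 0.00115.
With Q = [Al³⁺]^2/[Cd²⁺]^3 and the known concentrations, [Cd²⁺]^3 in the denominator gives [Cd²⁺] = 0.17 M.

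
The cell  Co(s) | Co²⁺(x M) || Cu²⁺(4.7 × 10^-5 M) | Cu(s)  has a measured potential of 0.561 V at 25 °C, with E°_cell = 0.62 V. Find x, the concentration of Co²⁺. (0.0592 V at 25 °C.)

From the Nernst equation, log Q = n(E° − E)/0.0592 = 2(0.62 − 0.561)/0.0592 = 1.993, so Q = 98.5.
With Q = [Co²⁺]/[Cu²⁺] and the known concentrations, [Co²⁺] in the numerator gives [Co²⁺] = 0.0046 M.

0.0046 M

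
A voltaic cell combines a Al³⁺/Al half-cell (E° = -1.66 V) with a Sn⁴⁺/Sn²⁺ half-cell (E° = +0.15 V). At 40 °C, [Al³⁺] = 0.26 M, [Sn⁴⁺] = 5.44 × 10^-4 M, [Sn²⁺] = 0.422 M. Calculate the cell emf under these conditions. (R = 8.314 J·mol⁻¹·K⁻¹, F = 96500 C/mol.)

The Sn⁴⁺/Sn²⁺ couple has the higher reduction potential and acts as the cathode, so E°_cell = +0.15 − (-1.66) = 1.81 V.
Balancing electrons gives n = 6; the reaction quotient is Q = [Al³⁺]^2·[Sn²⁺]^3/[Sn⁴⁺]^3 = 3.16 × 10^7.
E = E° − (RT/nF) ln Q = 1.81 − (8.314×313)/(6×96500) × (17.267) = 1.810 − 0.078 = 1.732 V.

1.73 V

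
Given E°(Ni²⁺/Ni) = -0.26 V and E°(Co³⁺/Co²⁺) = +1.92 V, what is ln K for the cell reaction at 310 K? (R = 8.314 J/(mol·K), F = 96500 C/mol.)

E°_cell = +1.92 − (-0.26) = 2.18 V, with n = 2 electrons transferred.
At equilibrium E = 0, so the Nernst equation gives ln K = nFE°/RT = (2)(96500)(2.18)/((8.314)(310)) = 163.25.

ln K = 163.2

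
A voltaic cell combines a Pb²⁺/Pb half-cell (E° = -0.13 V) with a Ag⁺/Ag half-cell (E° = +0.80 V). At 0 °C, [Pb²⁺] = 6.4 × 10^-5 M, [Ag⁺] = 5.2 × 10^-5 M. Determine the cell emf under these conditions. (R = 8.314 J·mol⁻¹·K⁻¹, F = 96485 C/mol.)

The Ag⁺/Ag couple has the higher reduction potential and acts as the cathode, so E°_cell = +0.80 − (-0.13) = 0.93 V.
Balancing electrons gives n = 2; the reaction quotient is Q = [Pb²⁺]/[Ag⁺]^2 = 2.37 × 10^4.
E = E° − (RT/nF) ln Q = 0.93 − (8.314×273)/(2×96485) × (10.072) = 0.930 − 0.118 = 0.812 V.

0.812 V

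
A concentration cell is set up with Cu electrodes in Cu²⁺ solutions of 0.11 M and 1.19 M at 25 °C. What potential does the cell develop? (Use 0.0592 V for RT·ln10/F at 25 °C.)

0.031 V

Both half-cells are Cu²⁺/Cu, so E°_cell = 0. The concentrated side is the cathode; the cell reaction moves Cu²⁺ from high to low concentration with n = 2.
Q = [Cu²⁺]_dilute/[Cu²⁺]_conc = 0.11/1.19 = 0.0924.
E = 0 − (0.0592/2) log Q = −(0.0592/2)(-1.034) = 0.0306 V.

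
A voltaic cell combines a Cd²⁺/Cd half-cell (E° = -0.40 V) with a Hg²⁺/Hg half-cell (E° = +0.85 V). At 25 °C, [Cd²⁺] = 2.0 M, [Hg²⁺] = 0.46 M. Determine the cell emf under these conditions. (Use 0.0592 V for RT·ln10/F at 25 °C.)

1.23 V

The Hg²⁺/Hg couple has the higher reduction potential and acts as the cathode, so E°_cell = +0.85 − (-0.40) = 1.25 V.
Balancing electrons gives n = 2; the reaction quotient is Q = [Cd²⁺]/[Hg²⁺] = 4.35.
At 25 °C, E = E° − (0.0592/n) log Q = 1.25 − (0.0592/2)(0.638) = 1.250 − 0.019 = 1.231 V.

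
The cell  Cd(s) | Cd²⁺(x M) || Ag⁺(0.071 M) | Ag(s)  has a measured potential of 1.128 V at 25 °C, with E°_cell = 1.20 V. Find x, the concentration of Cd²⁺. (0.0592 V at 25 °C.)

From the Nernst equation, log Q = n(E° − E)/0.0592 = 2(1.20 − 1.128)/0.0592 = 2.432, so Q = 271.
With Q = [Cd²⁺]/[Ag⁺]^2 and the known concentrations, [Cd²⁺] in the numerator gives [Cd²⁺] = 1.4 M.

1.4 M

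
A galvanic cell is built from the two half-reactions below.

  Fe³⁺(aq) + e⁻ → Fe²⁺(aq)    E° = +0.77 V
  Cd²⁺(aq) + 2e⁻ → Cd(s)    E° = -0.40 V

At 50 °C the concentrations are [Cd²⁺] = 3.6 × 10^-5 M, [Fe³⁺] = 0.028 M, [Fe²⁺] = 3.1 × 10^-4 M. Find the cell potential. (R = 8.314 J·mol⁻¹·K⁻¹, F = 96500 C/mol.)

The Fe³⁺/Fe²⁺ couple has the higher reduction potential and acts as the cathode, so E°_cell = +0.77 − (-0.40) = 1.17 V.
Balancing electrons gives n = 2; the reaction quotient is Q = [Cd²⁺]·[Fe²⁺]^2/[Fe³⁺]^2 = 4.41 × 10^-9.
E = E° − (RT/nF) ln Q = 1.17 − (8.314×323)/(2×96500) × (-19.239) = 1.170 + 0.268 = 1.438 V.

1.44 V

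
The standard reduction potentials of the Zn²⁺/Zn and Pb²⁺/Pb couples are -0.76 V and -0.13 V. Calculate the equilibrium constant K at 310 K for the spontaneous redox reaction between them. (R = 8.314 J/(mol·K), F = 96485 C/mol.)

3.1 × 10^20

E°_cell = -0.13 − (-0.76) = 0.63 V, with n = 2 electrons transferred.
At equilibrium E = 0, so the Nernst equation gives ln K = nFE°/RT = (2)(96485)(0.63)/((8.314)(310)) = 47.17.
K = e^47.17 = 3.1 × 10^20.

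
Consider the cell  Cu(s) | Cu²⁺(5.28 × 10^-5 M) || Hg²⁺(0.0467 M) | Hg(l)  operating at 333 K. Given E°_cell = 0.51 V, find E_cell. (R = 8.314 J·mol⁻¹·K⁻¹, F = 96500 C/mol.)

0.607 V

Balancing electrons gives n = 2; the reaction quotient is Q = [Cu²⁺]/[Hg²⁺] = 0.00113.
E = E° − (RT/nF) ln Q = 0.51 − (8.314×333)/(2×96500) × (-6.785) = 0.510 + 0.097 = 0.607 V.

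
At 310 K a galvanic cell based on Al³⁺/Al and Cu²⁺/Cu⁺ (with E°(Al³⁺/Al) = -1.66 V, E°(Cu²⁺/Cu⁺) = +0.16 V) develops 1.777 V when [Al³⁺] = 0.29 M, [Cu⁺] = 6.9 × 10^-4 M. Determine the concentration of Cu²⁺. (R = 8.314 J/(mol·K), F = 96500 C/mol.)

From the Nernst equation, ln Q = nF(E° − E)/RT = 3×96500×(1.82 − 1.777)/(8.314×310) = 4.830, so Q = 125.
With Q = [Al³⁺]·[Cu⁺]^3/[Cu²⁺]^3 and the known concentrations, [Cu²⁺]^3 in the denominator gives [Cu²⁺] = 9.1 × 10^-5 M.

9.1 × 10^-5 M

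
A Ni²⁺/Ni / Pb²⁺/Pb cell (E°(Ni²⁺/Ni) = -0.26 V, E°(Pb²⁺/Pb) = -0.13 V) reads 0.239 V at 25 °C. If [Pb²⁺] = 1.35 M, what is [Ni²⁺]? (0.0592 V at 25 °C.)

2.8 × 10^-4 M

From the Nernst equation, log Q = n(E° − E)/0.0592 = 2(0.13 − 0.239)/0.0592 = -3.682, so Q = 2.08 × 10^-4.
With Q = [Ni²⁺]/[Pb²⁺] and the known concentrations, [Ni²⁺] in the numerator gives [Ni²⁺] = 2.8 × 10^-4 M.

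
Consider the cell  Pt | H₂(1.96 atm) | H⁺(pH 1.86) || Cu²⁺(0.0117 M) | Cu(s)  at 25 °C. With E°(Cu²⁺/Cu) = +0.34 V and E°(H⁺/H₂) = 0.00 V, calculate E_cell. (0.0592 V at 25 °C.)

The Cu²⁺/Cu couple is the cathode, so E°_cell = 0.34 V; n = 2.
[H⁺] = 10^(−1.86) = 0.014 M, and Q = [H⁺]^2 / ([Cu²⁺]·P(H₂)) = 0.00831.
E = E° − (0.0592/2) log Q = 0.34 − (0.0592/2)(-2.080) = 0.402 V.

0.40 V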